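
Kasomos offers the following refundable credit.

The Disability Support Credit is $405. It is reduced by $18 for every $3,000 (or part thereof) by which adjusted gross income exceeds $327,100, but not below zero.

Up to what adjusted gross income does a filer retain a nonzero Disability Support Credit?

After 22 increments the reduction is 22 × $18 = $396, leaving $9; one more increment wipes it out. Increment 22 ends at excess 22 × $3,000 = $66,000, so the highest qualifying income is $327,100 + $66,000 = $393,100.

$393,100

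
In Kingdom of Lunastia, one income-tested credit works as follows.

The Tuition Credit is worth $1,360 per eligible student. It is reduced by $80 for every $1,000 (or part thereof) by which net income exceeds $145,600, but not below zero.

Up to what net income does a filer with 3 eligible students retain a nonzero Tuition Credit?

$195,600

Full credit = 3 × $1,360 = $4,080.
After 50 increments the reduction is 50 × $80 = $4,000, leaving $80; one more increment wipes it out. Increment 50 ends at excess 50 × $1,000 = $50,000, so the highest qualifying income is $145,600 + $50,000 = $195,600.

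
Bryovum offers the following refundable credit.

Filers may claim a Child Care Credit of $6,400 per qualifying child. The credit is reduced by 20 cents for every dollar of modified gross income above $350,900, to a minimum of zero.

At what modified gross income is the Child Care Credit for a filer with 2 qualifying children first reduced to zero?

Full credit = 2 × $6,400 = $12,800.
The credit falls by 20% of each dollar above $350,900, so it reaches zero when the excess is $12,800 / 20% = $64,000: income = $350,900 + $64,000 = $414,900.

$414,900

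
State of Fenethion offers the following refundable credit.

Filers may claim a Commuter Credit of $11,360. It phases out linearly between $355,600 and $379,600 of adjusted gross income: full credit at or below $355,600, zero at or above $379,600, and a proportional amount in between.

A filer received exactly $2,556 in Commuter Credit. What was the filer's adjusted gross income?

$2,556 is 2,556/11,360 of the full $11,360, so 8,804/11,360 of the $24,000 range has been used: income = $355,600 + $24,000 × 8,804/11,360 = $374,200.

$374,200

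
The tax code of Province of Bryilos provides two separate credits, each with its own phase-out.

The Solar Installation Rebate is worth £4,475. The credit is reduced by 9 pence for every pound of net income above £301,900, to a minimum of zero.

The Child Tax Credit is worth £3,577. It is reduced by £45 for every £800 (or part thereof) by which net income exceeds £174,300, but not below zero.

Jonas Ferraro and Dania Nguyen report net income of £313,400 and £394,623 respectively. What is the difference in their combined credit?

Jonas (£313,400): Solar Installation Rebate: 9% of the £11,500 excess over £301,900 is £1,035; credit = £4,475 − £1,035 = £3,440. Child Tax Credit: income exceeds £174,300 by £139,100 → 174 increments × £45 = £7,830 ≥ base, so the credit is £0. total £3,440 + £0 = £3,440
Dania (£394,623): Solar Installation Rebate: 9% of the £92,723 excess over £301,900 is £8,345.07 ≥ base, so the credit is £0. Child Tax Credit: income exceeds £174,300 by £220,323 → 276 increments × £45 = £12,420 ≥ base, so the credit is £0. total £0 + £0 = £0
Difference: |£3,440 − £0| = £3,440.

£3,440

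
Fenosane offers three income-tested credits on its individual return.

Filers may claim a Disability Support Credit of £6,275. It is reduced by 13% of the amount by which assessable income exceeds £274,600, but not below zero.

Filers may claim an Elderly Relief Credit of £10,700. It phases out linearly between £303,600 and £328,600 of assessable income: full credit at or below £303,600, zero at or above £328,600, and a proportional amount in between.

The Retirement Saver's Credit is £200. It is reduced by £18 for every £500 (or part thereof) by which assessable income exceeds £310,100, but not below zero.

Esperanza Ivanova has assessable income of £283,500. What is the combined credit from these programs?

Disability Support Credit: 13% of the £8,900 excess over £274,600 is £1,157; credit = £6,275 − £1,157 = £5,118.
Elderly Relief Credit: £283,500 is at or below the £303,600 threshold, so the full £10,700 applies.
Retirement Saver's Credit: £283,500 is at or below the £310,100 threshold, so the full £200 applies.
Total: £5,118 + £10,700 + £200 = £16,018.

£16,018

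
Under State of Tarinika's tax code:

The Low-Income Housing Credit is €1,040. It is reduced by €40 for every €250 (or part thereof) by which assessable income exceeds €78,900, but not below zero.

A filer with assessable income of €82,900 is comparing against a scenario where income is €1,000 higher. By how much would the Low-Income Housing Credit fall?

At €82,900 — income exceeds €78,900 by €4,000, which is 16 full-or-partial €250 increments; reduction = 16 × €40 = €640, leaving €400.
At €83,900 — income exceeds €78,900 by €5,000, which is 20 full-or-partial €250 increments; reduction = 20 × €40 = €800, leaving €240.
Lost: €400 − €240 = €160.

€160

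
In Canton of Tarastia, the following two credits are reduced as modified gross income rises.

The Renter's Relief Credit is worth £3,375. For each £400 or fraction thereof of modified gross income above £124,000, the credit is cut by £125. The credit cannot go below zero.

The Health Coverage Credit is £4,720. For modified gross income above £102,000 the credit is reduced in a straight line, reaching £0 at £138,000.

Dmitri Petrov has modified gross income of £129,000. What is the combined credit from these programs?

Renter's Relief Credit: income exceeds £124,000 by £5,000, which is 13 full-or-partial £400 increments; reduction = 13 × £125 = £1,625, leaving £1,750.
Health Coverage Credit: £129,000 is £27,000 into a £36,000 phase-out range, leaving 9,000/36,000 of the credit: £4,720 × 9,000/36,000 = £1,180.
Total: £1,750 + £1,180 = £2,930.

£2,930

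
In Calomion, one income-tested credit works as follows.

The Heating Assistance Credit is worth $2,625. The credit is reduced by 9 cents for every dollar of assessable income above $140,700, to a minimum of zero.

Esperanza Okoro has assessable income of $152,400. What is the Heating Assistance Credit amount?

$1,572

Heating Assistance Credit: 9% of the $11,700 excess over $140,700 is $1,053; credit = $2,625 − $1,053 = $1,572.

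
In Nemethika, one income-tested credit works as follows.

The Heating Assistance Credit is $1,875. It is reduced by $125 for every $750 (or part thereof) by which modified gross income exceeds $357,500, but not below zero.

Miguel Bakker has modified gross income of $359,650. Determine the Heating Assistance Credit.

$1,500

Heating Assistance Credit: income exceeds $357,500 by $2,150, which is 3 full-or-partial $750 increments; reduction = 3 × $125 = $375, leaving $1,500.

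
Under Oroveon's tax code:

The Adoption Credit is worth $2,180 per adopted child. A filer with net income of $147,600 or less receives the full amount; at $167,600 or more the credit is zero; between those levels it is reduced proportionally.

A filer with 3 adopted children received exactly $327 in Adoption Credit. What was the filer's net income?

$166,600

Full credit = 3 × $2,180 = $6,540.
$327 is 327/6,540 of the full $6,540, so 6,213/6,540 of the $20,000 range has been used: income = $147,600 + $20,000 × 6,213/6,540 = $166,600.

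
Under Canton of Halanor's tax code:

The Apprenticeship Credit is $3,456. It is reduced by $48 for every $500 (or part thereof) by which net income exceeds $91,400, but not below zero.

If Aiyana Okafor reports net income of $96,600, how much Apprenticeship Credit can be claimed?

$2,928

Apprenticeship Credit: income exceeds $91,400 by $5,200, which is 11 full-or-partial $500 increments; reduction = 11 × $48 = $528, leaving $2,928.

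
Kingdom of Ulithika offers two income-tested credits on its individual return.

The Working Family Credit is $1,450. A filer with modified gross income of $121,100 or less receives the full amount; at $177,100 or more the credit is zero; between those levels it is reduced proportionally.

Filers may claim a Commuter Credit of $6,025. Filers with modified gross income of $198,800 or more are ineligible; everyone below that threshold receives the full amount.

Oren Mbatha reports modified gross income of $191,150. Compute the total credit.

Working Family Credit: $191,150 is at or above $177,100, so the credit is $0.
Commuter Credit: $191,150 is below the $198,800 cutoff, so the full $6,025 applies.
Total: $0 + $6,025 = $6,025.

$6,025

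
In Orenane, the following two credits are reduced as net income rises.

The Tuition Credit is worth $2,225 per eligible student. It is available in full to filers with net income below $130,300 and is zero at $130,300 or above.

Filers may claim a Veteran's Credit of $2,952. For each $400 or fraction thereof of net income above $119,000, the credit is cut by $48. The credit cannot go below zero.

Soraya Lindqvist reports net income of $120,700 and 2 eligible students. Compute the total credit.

Tuition Credit: base = 2 × $2,225 = $4,450. $120,700 is below the $130,300 cutoff, so the full $4,450 applies.
Veteran's Credit: income exceeds $119,000 by $1,700, which is 5 full-or-partial $400 increments; reduction = 5 × $48 = $240, leaving $2,712.
Total: $4,450 + $2,712 = $7,162.

$7,162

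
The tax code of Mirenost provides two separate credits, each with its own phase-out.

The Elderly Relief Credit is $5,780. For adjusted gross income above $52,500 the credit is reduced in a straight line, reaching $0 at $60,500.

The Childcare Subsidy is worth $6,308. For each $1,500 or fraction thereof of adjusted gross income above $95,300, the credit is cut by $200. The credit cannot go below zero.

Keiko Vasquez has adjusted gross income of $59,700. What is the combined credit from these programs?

Elderly Relief Credit: $59,700 is $7,200 into a $8,000 phase-out range, leaving 800/8,000 of the credit: $5,780 × 800/8,000 = $578.
Childcare Subsidy: $59,700 is at or below the $95,300 threshold, so the full $6,308 applies.
Total: $578 + $6,308 = $6,886.

$6,886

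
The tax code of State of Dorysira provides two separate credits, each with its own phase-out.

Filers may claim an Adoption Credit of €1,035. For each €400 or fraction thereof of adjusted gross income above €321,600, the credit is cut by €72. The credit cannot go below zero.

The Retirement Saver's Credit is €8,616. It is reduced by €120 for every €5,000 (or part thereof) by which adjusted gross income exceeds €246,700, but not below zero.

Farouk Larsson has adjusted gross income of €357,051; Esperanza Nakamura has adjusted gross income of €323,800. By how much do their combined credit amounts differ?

Farouk (€357,051): Adoption Credit: income exceeds €321,600 by €35,451 → 89 increments × €72 = €6,408 ≥ base, so the credit is €0. Retirement Saver's Credit: income exceeds €246,700 by €110,351, which is 23 full-or-partial €5,000 increments; reduction = 23 × €120 = €2,760, leaving €5,856. total €0 + €5,856 = €5,856
Esperanza (€323,800): Adoption Credit: income exceeds €321,600 by €2,200, which is 6 full-or-partial €400 increments; reduction = 6 × €72 = €432, leaving €603. Retirement Saver's Credit: income exceeds €246,700 by €77,100, which is 16 full-or-partial €5,000 increments; reduction = 16 × €120 = €1,920, leaving €6,696. total €603 + €6,696 = €7,299
Difference: |€5,856 − €7,299| = €1,443.

€1,443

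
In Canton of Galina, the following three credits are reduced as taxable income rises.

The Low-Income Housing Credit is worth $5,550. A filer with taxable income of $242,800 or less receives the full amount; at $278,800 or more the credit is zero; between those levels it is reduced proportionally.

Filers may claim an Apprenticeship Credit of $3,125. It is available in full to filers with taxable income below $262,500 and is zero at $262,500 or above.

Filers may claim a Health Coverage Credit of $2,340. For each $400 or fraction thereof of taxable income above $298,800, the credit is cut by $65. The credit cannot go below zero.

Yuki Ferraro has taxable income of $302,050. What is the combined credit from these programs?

$1,755

Low-Income Housing Credit: $302,050 is at or above $278,800, so the credit is $0.
Apprenticeship Credit: $302,050 meets or exceeds the $262,500 cutoff, so the credit is $0.
Health Coverage Credit: income exceeds $298,800 by $3,250, which is 9 full-or-partial $400 increments; reduction = 9 × $65 = $585, leaving $1,755.
Total: $0 + $0 + $1,755 = $1,755.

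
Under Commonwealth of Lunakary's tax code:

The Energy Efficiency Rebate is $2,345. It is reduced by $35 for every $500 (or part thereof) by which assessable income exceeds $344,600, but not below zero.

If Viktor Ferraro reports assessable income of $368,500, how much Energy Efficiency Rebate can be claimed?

Energy Efficiency Rebate: income exceeds $344,600 by $23,900, which is 48 full-or-partial $500 increments; reduction = 48 × $35 = $1,680, leaving $665.

$665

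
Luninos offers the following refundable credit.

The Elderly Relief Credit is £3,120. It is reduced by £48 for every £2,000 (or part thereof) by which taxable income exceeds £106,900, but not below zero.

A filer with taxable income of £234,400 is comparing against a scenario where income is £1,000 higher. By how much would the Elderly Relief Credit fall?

At £234,400 — income exceeds £106,900 by £127,500, which is 64 full-or-partial £2,000 increments; reduction = 64 × £48 = £3,072, leaving £48.
At £235,400 — income exceeds £106,900 by £128,500 → 65 increments × £48 = £3,120 ≥ base, so the credit is £0.
Lost: £48 − £0 = £48.

£48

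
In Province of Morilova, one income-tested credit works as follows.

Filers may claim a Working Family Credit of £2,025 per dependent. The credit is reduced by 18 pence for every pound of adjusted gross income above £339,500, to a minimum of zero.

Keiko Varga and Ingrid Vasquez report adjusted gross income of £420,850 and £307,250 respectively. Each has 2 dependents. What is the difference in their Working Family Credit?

£4,050

Keiko (£420,850): Working Family Credit: base = 2 × £2,025 = £4,050. 18% of the £81,350 excess over £339,500 is £14,643 ≥ base, so the credit is £0.
Ingrid (£307,250): Working Family Credit: base = 2 × £2,025 = £4,050. £307,250 is at or below the £339,500 threshold, so the full £4,050 applies.
Difference: |£0 − £4,050| = £4,050.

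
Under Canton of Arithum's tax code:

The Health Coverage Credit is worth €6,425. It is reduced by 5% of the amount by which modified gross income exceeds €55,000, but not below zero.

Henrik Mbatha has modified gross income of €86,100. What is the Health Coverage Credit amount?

€4,870

Health Coverage Credit: 5% of the €31,100 excess over €55,000 is €1,555; credit = €6,425 − €1,555 = €4,870.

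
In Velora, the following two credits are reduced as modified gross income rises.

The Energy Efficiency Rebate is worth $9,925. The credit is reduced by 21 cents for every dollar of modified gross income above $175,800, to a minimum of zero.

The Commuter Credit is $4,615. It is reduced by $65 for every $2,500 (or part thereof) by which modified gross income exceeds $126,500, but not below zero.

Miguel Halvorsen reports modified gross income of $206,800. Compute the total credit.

Energy Efficiency Rebate: 21% of the $31,000 excess over $175,800 is $6,510; credit = $9,925 − $6,510 = $3,415.
Commuter Credit: income exceeds $126,500 by $80,300, which is 33 full-or-partial $2,500 increments; reduction = 33 × $65 = $2,145, leaving $2,470.
Total: $3,415 + $2,470 = $5,885.

$5,885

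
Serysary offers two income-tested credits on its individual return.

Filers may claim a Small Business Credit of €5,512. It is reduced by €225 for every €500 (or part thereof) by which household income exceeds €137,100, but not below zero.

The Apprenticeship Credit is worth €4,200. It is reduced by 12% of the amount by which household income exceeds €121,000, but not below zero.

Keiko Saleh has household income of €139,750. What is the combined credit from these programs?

Small Business Credit: income exceeds €137,100 by €2,650, which is 6 full-or-partial €500 increments; reduction = 6 × €225 = €1,350, leaving €4,162.
Apprenticeship Credit: 12% of the €18,750 excess over €121,000 is €2,250; credit = €4,200 − €2,250 = €1,950.
Total: €4,162 + €1,950 = €6,112.

€6,112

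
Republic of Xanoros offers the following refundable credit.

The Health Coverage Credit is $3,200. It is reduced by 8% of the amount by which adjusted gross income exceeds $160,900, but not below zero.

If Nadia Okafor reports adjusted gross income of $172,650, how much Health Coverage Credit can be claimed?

Health Coverage Credit: 8% of the $11,750 excess over $160,900 is $940; credit = $3,200 − $940 = $2,260.

$2,260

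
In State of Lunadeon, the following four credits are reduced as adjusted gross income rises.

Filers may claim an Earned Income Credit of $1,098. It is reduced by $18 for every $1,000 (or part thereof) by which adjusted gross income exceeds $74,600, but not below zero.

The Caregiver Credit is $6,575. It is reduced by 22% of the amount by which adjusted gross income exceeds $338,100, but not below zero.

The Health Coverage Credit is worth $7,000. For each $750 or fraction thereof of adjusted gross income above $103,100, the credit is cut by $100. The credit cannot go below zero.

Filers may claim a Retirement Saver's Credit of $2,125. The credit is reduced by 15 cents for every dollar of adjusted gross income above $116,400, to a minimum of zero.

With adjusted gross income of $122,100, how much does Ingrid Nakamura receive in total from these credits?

$12,479

Earned Income Credit: income exceeds $74,600 by $47,500, which is 48 full-or-partial $1,000 increments; reduction = 48 × $18 = $864, leaving $234.
Caregiver Credit: $122,100 is at or below the $338,100 threshold, so the full $6,575 applies.
Health Coverage Credit: income exceeds $103,100 by $19,000, which is 26 full-or-partial $750 increments; reduction = 26 × $100 = $2,600, leaving $4,400.
Retirement Saver's Credit: 15% of the $5,700 excess over $116,400 is $855; credit = $2,125 − $855 = $1,270.
Total: $234 + $6,575 + $4,400 + $1,270 = $12,479.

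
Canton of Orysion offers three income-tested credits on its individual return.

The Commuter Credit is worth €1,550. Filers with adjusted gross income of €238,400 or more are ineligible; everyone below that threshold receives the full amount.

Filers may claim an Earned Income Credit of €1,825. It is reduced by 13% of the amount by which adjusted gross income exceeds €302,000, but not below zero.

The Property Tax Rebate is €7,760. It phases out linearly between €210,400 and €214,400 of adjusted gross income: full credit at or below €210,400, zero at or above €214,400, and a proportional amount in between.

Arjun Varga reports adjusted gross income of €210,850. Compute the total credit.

Commuter Credit: €210,850 is below the €238,400 cutoff, so the full €1,550 applies.
Earned Income Credit: €210,850 is at or below the €302,000 threshold, so the full €1,825 applies.
Property Tax Rebate: €210,850 is €450 into a €4,000 phase-out range, leaving 3,550/4,000 of the credit: €7,760 × 3,550/4,000 = €6,887.
Total: €1,550 + €1,825 + €6,887 = €10,262.

€10,262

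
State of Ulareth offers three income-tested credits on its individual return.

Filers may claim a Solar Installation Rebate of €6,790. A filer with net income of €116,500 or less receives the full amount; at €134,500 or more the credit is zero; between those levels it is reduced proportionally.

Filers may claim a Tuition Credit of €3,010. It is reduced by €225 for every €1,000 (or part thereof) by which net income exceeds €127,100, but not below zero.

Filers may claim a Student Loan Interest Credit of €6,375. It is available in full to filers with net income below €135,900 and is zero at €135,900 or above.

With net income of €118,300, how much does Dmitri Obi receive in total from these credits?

Solar Installation Rebate: €118,300 is €1,800 into a €18,000 phase-out range, leaving 16,200/18,000 of the credit: €6,790 × 16,200/18,000 = €6,111.
Tuition Credit: €118,300 is at or below the €127,100 threshold, so the full €3,010 applies.
Student Loan Interest Credit: €118,300 is below the €135,900 cutoff, so the full €6,375 applies.
Total: €6,111 + €3,010 + €6,375 = €15,496.

€15,496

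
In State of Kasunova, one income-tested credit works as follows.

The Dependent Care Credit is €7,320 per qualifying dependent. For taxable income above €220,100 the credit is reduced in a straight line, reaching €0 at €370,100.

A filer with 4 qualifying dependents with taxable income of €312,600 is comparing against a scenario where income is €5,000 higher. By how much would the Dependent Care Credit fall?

At €312,600 — base = 4 × €7,320 = €29,280. €312,600 is €92,500 into a €150,000 phase-out range, leaving 57,500/150,000 of the credit: €29,280 × 57,500/150,000 = €11,224.
At €317,600 — base = 4 × €7,320 = €29,280. €317,600 is €97,500 into a €150,000 phase-out range, leaving 52,500/150,000 of the credit: €29,280 × 52,500/150,000 = €10,248.
Lost: €11,224 − €10,248 = €976.

€976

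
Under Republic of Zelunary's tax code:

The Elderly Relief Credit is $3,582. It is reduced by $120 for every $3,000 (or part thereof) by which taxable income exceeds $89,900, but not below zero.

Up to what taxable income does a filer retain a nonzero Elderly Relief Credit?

After 29 increments the reduction is 29 × $120 = $3,480, leaving $102; one more increment wipes it out. Increment 29 ends at excess 29 × $3,000 = $87,000, so the highest qualifying income is $89,900 + $87,000 = $176,900.

$176,900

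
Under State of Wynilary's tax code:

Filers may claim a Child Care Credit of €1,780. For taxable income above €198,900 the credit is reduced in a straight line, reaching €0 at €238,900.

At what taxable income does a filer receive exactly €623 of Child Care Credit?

€224,900

€623 is 623/1,780 of the full €1,780, so 1,157/1,780 of the €40,000 range has been used: income = €198,900 + €40,000 × 1,157/1,780 = €224,900.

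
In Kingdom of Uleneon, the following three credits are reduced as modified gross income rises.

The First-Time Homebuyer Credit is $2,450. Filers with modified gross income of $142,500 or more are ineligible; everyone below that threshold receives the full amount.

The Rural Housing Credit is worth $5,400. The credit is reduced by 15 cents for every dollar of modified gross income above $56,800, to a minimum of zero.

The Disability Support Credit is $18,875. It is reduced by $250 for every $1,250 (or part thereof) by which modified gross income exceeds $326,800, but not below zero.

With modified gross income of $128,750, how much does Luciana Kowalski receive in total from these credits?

First-Time Homebuyer Credit: $128,750 is below the $142,500 cutoff, so the full $2,450 applies.
Rural Housing Credit: 15% of the $71,950 excess over $56,800 is $10,792.50 ≥ base, so the credit is $0.
Disability Support Credit: $128,750 is at or below the $326,800 threshold, so the full $18,875 applies.
Total: $2,450 + $0 + $18,875 = $21,325.

$21,325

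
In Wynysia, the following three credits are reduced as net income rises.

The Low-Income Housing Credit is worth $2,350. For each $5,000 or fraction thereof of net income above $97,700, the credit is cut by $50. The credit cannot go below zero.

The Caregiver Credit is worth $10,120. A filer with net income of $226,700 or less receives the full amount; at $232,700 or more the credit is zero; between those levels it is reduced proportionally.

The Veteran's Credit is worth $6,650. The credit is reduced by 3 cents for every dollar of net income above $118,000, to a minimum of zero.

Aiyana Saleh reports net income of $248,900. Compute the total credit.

Low-Income Housing Credit: income exceeds $97,700 by $151,200, which is 31 full-or-partial $5,000 increments; reduction = 31 × $50 = $1,550, leaving $800.
Caregiver Credit: $248,900 is at or above $232,700, so the credit is $0.
Veteran's Credit: 3% of the $130,900 excess over $118,000 is $3,927; credit = $6,650 − $3,927 = $2,723.
Total: $800 + $0 + $2,723 = $3,523.

$3,523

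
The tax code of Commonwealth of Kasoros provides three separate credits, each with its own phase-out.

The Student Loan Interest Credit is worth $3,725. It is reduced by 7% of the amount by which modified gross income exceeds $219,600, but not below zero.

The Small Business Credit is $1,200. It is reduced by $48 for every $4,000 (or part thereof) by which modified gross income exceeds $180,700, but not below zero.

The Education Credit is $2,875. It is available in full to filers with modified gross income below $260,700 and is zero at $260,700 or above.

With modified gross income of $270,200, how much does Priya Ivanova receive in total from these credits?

Student Loan Interest Credit: 7% of the $50,600 excess over $219,600 is $3,542; credit = $3,725 − $3,542 = $183.
Small Business Credit: income exceeds $180,700 by $89,500, which is 23 full-or-partial $4,000 increments; reduction = 23 × $48 = $1,104, leaving $96.
Education Credit: $270,200 meets or exceeds the $260,700 cutoff, so the credit is $0.
Total: $183 + $96 + $0 = $279.

$279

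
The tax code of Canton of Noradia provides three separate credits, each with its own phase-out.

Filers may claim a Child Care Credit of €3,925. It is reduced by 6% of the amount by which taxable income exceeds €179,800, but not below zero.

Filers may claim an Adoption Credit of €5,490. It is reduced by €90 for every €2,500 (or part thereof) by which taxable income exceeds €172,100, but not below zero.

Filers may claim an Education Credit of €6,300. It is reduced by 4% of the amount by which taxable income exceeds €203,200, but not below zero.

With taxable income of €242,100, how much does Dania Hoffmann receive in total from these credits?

€7,901

Child Care Credit: 6% of the €62,300 excess over €179,800 is €3,738; credit = €3,925 − €3,738 = €187.
Adoption Credit: income exceeds €172,100 by €70,000, which is 28 full-or-partial €2,500 increments; reduction = 28 × €90 = €2,520, leaving €2,970.
Education Credit: 4% of the €38,900 excess over €203,200 is €1,556; credit = €6,300 − €1,556 = €4,744.
Total: €187 + €2,970 + €4,744 = €7,901.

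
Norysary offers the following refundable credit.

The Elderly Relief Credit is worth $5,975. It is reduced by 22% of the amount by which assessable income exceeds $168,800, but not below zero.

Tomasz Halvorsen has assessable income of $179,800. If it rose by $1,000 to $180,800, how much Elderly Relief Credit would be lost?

At $179,800 — 22% of the $11,000 excess over $168,800 is $2,420; credit = $5,975 − $2,420 = $3,555.
At $180,800 — 22% of the $12,000 excess over $168,800 is $2,640; credit = $5,975 − $2,640 = $3,335.
Lost: $3,555 − $3,335 = $220.

$220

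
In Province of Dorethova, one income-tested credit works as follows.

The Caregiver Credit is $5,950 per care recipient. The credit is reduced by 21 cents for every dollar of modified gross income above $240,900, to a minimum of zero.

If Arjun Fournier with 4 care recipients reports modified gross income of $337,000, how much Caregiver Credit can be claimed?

$3,619

Caregiver Credit: base = 4 × $5,950 = $23,800. 21% of the $96,100 excess over $240,900 is $20,181; credit = $23,800 − $20,181 = $3,619.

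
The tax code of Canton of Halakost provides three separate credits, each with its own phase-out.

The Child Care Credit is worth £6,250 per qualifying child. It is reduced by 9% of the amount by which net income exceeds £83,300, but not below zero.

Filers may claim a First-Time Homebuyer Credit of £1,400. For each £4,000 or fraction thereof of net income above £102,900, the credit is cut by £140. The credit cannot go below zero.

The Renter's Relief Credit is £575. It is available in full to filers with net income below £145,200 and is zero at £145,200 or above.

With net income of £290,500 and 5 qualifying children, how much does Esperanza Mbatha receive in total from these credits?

£12,602

Child Care Credit: base = 5 × £6,250 = £31,250. 9% of the £207,200 excess over £83,300 is £18,648; credit = £31,250 − £18,648 = £12,602.
First-Time Homebuyer Credit: income exceeds £102,900 by £187,600 → 47 increments × £140 = £6,580 ≥ base, so the credit is £0.
Renter's Relief Credit: £290,500 meets or exceeds the £145,200 cutoff, so the credit is £0.
Total: £12,602 + £0 + £0 = £12,602.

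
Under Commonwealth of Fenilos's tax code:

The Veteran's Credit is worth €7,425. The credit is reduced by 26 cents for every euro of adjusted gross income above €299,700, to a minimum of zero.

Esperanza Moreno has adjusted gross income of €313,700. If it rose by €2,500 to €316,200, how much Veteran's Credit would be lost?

€650

At €313,700 — 26% of the €14,000 excess over €299,700 is €3,640; credit = €7,425 − €3,640 = €3,785.
At €316,200 — 26% of the €16,500 excess over €299,700 is €4,290; credit = €7,425 − €4,290 = €3,135.
Lost: €3,785 − €3,135 = €650.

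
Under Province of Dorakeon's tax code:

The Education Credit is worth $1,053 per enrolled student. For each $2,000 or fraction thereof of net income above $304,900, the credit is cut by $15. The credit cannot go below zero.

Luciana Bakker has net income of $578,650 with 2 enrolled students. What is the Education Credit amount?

$51

Education Credit: base = 2 × $1,053 = $2,106. income exceeds $304,900 by $273,750, which is 137 full-or-partial $2,000 increments; reduction = 137 × $15 = $2,055, leaving $51.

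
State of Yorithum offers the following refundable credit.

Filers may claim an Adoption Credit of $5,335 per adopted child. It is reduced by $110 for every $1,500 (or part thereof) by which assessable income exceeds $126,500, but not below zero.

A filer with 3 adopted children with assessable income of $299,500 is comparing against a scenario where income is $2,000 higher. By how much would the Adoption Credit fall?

At $299,500 — base = 3 × $5,335 = $16,005. income exceeds $126,500 by $173,000, which is 116 full-or-partial $1,500 increments; reduction = 116 × $110 = $12,760, leaving $3,245.
At $301,500 — base = 3 × $5,335 = $16,005. income exceeds $126,500 by $175,000, which is 117 full-or-partial $1,500 increments; reduction = 117 × $110 = $12,870, leaving $3,135.
Lost: $3,245 − $3,135 = $110.

$110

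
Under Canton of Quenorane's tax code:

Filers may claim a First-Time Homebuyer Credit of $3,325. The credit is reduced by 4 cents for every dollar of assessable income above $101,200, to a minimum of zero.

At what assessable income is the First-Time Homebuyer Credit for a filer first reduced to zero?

$184,325

The credit falls by 4% of each dollar above $101,200, so it reaches zero when the excess is $3,325 / 4% = $83,125: income = $101,200 + $83,125 = $184,325.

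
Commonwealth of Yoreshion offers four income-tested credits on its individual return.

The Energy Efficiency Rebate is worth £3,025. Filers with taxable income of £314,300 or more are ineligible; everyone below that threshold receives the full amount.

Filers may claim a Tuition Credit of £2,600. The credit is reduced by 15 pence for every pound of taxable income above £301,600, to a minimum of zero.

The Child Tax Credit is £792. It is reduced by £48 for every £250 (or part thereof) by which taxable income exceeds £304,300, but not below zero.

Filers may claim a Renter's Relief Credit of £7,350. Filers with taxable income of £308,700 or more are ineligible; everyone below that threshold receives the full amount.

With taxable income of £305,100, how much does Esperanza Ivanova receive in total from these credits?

Energy Efficiency Rebate: £305,100 is below the £314,300 cutoff, so the full £3,025 applies.
Tuition Credit: 15% of the £3,500 excess over £301,600 is £525; credit = £2,600 − £525 = £2,075.
Child Tax Credit: income exceeds £304,300 by £800, which is 4 full-or-partial £250 increments; reduction = 4 × £48 = £192, leaving £600.
Renter's Relief Credit: £305,100 is below the £308,700 cutoff, so the full £7,350 applies.
Total: £3,025 + £2,075 + £600 + £7,350 = £13,050.

£13,050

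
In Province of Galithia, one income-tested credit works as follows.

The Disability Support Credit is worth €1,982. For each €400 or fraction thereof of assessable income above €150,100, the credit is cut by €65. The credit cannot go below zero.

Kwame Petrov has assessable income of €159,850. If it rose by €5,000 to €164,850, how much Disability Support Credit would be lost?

At €159,850 — income exceeds €150,100 by €9,750, which is 25 full-or-partial €400 increments; reduction = 25 × €65 = €1,625, leaving €357.
At €164,850 — income exceeds €150,100 by €14,750 → 37 increments × €65 = €2,405 ≥ base, so the credit is €0.
Lost: €357 − €0 = €357.

€357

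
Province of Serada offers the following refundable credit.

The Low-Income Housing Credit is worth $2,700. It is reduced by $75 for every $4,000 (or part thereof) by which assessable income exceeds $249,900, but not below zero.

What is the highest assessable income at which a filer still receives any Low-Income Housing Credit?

$389,900

After 35 increments the reduction is 35 × $75 = $2,625, leaving $75; one more increment wipes it out. Increment 35 ends at excess 35 × $4,000 = $140,000, so the highest qualifying income is $249,900 + $140,000 = $389,900.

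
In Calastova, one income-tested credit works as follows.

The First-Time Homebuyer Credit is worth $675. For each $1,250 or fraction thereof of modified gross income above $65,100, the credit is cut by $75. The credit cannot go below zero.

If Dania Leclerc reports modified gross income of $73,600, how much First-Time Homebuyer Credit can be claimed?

First-Time Homebuyer Credit: income exceeds $65,100 by $8,500, which is 7 full-or-partial $1,250 increments; reduction = 7 × $75 = $525, leaving $150.

$150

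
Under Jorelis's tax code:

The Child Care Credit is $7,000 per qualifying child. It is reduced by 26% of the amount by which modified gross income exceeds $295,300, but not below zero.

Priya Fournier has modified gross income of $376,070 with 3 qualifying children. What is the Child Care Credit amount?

$0

Child Care Credit: base = 3 × $7,000 = $21,000. 26% of the $80,770 excess over $295,300 is $21,000.20 ≥ base, so the credit is $0.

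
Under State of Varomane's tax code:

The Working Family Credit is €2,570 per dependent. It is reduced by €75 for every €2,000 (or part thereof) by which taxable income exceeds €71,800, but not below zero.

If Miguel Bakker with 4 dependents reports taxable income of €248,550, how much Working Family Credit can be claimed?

Working Family Credit: base = 4 × €2,570 = €10,280. income exceeds €71,800 by €176,750, which is 89 full-or-partial €2,000 increments; reduction = 89 × €75 = €6,675, leaving €3,605.

€3,605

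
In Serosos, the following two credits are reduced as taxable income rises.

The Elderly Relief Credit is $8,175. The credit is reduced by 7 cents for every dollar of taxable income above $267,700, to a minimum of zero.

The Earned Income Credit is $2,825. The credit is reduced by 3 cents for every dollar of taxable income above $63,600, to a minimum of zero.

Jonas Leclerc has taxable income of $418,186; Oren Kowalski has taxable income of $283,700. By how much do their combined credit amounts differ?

Jonas ($418,186): Elderly Relief Credit: 7% of the $150,486 excess over $267,700 is $10,534.02 ≥ base, so the credit is $0. Earned Income Credit: 3% of the $354,586 excess over $63,600 is $10,637.58 ≥ base, so the credit is $0. total $0 + $0 = $0
Oren ($283,700): Elderly Relief Credit: 7% of the $16,000 excess over $267,700 is $1,120; credit = $8,175 − $1,120 = $7,055. Earned Income Credit: 3% of the $220,100 excess over $63,600 is $6,603 ≥ base, so the credit is $0. total $7,055 + $0 = $7,055
Difference: |$0 − $7,055| = $7,055.

$7,055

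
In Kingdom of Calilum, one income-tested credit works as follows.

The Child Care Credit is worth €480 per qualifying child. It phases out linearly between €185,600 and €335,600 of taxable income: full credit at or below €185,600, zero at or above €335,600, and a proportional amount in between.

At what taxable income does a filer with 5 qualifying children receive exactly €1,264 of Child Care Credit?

Full credit = 5 × €480 = €2,400.
€1,264 is 1,264/2,400 of the full €2,400, so 1,136/2,400 of the €150,000 range has been used: income = €185,600 + €150,000 × 1,136/2,400 = €256,600.

€256,600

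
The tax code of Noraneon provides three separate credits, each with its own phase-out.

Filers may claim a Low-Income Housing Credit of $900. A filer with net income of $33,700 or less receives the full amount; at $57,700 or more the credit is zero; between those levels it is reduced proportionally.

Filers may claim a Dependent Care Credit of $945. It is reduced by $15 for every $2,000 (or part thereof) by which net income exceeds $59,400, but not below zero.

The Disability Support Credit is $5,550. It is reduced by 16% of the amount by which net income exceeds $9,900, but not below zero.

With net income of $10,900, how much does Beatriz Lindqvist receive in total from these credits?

$7,235

Low-Income Housing Credit: $10,900 is at or below the $33,700 threshold, so the full $900 applies.
Dependent Care Credit: $10,900 is at or below the $59,400 threshold, so the full $945 applies.
Disability Support Credit: 16% of the $1,000 excess over $9,900 is $160; credit = $5,550 − $160 = $5,390.
Total: $900 + $945 + $5,390 = $7,235.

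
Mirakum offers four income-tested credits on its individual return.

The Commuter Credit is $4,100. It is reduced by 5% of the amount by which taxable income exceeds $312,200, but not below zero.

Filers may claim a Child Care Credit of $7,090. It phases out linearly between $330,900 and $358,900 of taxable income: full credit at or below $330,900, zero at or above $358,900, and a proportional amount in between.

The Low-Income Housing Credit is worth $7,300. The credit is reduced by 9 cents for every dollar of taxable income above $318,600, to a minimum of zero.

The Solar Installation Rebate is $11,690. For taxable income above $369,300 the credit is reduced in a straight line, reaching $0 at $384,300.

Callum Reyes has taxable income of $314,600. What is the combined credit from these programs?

Commuter Credit: 5% of the $2,400 excess over $312,200 is $120; credit = $4,100 − $120 = $3,980.
Child Care Credit: $314,600 is at or below the $330,900 threshold, so the full $7,090 applies.
Low-Income Housing Credit: $314,600 is at or below the $318,600 threshold, so the full $7,300 applies.
Solar Installation Rebate: $314,600 is at or below the $369,300 threshold, so the full $11,690 applies.
Total: $3,980 + $7,090 + $7,300 + $11,690 = $30,060.

$30,060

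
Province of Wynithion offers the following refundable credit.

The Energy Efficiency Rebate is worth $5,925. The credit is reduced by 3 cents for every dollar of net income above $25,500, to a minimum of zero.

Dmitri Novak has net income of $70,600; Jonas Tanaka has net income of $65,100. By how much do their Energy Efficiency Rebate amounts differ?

$165

Dmitri ($70,600): Energy Efficiency Rebate: 3% of the $45,100 excess over $25,500 is $1,353; credit = $5,925 − $1,353 = $4,572.
Jonas ($65,100): Energy Efficiency Rebate: 3% of the $39,600 excess over $25,500 is $1,188; credit = $5,925 − $1,188 = $4,737.
Difference: |$4,572 − $4,737| = $165.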